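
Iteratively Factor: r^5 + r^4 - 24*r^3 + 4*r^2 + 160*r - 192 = (r - 2)*(r^4 + 3*r^3 - 18*r^2 - 32*r + 96) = (r - 2)*(r + 4)*(r^3 - r^2 - 14*r + 24) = (r - 3)*(r - 2)*(r + 4)*(r^2 + 2*r - 8) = (r - 3)*(r - 2)*(r + 4)^2*(r - 2)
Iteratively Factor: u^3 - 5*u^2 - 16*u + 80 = (u - 4)*(u^2 - u - 20) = (u - 4)*(u + 4)*(u - 5)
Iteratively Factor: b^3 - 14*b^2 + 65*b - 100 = (b - 5)*(b^2 - 9*b + 20) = (b - 5)*(b - 4)*(b - 5)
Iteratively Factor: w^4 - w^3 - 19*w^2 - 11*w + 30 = (w - 5)*(w^3 + 4*w^2 + w - 6) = (w - 5)*(w + 3)*(w^2 + w - 2) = (w - 5)*(w + 2)*(w + 3)*(w - 1)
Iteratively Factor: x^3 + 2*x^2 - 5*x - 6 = (x - 2)*(x^2 + 4*x + 3) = (x - 2)*(x + 1)*(x + 3)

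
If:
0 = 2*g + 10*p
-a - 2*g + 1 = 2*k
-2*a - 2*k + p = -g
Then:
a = -14*p - 1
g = -5*p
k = 12*p + 1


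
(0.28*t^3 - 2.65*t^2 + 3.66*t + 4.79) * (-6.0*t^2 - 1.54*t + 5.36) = -1.68*t^5 + 15.4688*t^4 - 16.3782*t^3 - 48.5804*t^2 + 12.241*t + 25.6744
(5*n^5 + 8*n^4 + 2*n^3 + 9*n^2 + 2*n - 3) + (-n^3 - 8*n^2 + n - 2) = 5*n^5 + 8*n^4 + n^3 + n^2 + 3*n - 5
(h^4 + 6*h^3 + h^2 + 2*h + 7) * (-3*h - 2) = -3*h^5 - 20*h^4 - 15*h^3 - 8*h^2 - 25*h - 14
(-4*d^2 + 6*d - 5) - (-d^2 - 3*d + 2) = -3*d^2 + 9*d - 7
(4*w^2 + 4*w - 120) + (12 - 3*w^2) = w^2 + 4*w - 108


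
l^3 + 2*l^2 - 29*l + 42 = (l - 3)*(l - 2)*(l + 7)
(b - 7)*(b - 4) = b^2 - 11*b + 28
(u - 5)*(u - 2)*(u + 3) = u^3 - 4*u^2 - 11*u + 30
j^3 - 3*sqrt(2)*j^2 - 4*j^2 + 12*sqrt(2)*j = j*(j - 4)*(j - 3*sqrt(2))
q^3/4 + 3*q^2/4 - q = q*(q/4 + 1)*(q - 1)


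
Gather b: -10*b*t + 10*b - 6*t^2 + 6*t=b*(10 - 10*t) - 6*t^2 + 6*t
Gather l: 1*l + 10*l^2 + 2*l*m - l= 10*l^2 + 2*l*m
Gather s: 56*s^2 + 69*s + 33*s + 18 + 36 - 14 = 56*s^2 + 102*s + 40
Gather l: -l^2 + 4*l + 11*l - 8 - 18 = -l^2 + 15*l - 26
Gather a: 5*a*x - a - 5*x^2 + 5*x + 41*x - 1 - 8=a*(5*x - 1) - 5*x^2 + 46*x - 9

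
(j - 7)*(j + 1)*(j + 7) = j^3 + j^2 - 49*j - 49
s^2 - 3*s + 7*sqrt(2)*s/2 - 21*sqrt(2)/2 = (s - 3)*(s + 7*sqrt(2)/2)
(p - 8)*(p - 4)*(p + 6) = p^3 - 6*p^2 - 40*p + 192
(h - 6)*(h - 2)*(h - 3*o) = h^3 - 3*h^2*o - 8*h^2 + 24*h*o + 12*h - 36*o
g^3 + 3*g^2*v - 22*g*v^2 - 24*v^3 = (g - 4*v)*(g + v)*(g + 6*v)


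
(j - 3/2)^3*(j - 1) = j^4 - 11*j^3/2 + 45*j^2/4 - 81*j/8 + 27/8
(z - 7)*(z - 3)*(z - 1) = z^3 - 11*z^2 + 31*z - 21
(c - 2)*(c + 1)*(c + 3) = c^3 + 2*c^2 - 5*c - 6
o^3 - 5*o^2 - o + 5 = (o - 5)*(o - 1)*(o + 1)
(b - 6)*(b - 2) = b^2 - 8*b + 12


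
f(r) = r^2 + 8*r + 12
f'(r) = 2*r + 8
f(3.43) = 51.20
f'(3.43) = 14.86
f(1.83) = 29.99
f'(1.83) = 11.66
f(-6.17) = 0.71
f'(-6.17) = -4.34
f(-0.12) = 11.05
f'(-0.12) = 7.76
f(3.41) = 50.91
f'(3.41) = 14.82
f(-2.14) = -0.54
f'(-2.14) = 3.72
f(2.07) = 32.84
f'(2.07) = 12.14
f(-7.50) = 8.25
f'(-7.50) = -7.00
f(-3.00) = -3.00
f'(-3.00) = 2.00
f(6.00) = 96.00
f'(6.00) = 20.00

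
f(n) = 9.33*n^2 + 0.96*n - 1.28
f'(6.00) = 112.92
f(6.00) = 340.36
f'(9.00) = 168.90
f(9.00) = 763.09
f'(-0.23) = -3.33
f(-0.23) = -1.01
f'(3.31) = 62.72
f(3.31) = 104.12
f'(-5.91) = -109.32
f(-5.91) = 318.93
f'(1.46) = 28.20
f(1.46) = 20.01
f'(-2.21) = -40.28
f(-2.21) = 42.17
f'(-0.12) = -1.28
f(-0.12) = -1.26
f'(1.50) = 28.95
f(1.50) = 21.15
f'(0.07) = 2.27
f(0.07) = -1.17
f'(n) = 18.66*n + 0.96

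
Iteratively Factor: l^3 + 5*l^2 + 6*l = (l)*(l^2 + 5*l + 6) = l*(l + 3)*(l + 2)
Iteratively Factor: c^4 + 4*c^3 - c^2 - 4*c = (c)*(c^3 + 4*c^2 - c - 4) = c*(c - 1)*(c^2 + 5*c + 4) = c*(c - 1)*(c + 1)*(c + 4)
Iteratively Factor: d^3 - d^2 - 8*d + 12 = (d + 3)*(d^2 - 4*d + 4) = (d - 2)*(d + 3)*(d - 2)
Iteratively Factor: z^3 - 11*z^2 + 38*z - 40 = (z - 2)*(z^2 - 9*z + 20) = (z - 4)*(z - 2)*(z - 5)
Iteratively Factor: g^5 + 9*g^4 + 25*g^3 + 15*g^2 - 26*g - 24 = (g + 3)*(g^4 + 6*g^3 + 7*g^2 - 6*g - 8) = (g + 2)*(g + 3)*(g^3 + 4*g^2 - g - 4) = (g - 1)*(g + 2)*(g + 3)*(g^2 + 5*g + 4) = (g - 1)*(g + 2)*(g + 3)*(g + 4)*(g + 1)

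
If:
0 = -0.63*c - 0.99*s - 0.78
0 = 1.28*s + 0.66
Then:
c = -0.43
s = -0.52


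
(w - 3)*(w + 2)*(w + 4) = w^3 + 3*w^2 - 10*w - 24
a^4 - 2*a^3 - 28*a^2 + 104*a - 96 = (a - 4)*(a - 2)^2*(a + 6)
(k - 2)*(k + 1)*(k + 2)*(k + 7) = k^4 + 8*k^3 + 3*k^2 - 32*k - 28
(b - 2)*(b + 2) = b^2 - 4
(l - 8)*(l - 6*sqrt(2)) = l^2 - 6*sqrt(2)*l - 8*l + 48*sqrt(2)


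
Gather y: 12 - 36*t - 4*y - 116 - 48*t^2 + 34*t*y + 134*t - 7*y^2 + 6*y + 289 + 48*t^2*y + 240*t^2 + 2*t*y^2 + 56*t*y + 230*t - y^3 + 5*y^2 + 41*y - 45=192*t^2 + 328*t - y^3 + y^2*(2*t - 2) + y*(48*t^2 + 90*t + 43) + 140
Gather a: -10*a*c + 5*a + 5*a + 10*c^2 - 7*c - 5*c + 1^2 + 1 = a*(10 - 10*c) + 10*c^2 - 12*c + 2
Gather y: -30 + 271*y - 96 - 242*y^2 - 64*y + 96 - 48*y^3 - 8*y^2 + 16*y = -48*y^3 - 250*y^2 + 223*y - 30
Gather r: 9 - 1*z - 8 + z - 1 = 0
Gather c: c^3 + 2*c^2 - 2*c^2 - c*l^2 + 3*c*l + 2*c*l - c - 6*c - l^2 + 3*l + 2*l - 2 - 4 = c^3 + c*(-l^2 + 5*l - 7) - l^2 + 5*l - 6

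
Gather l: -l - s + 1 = -l - s + 1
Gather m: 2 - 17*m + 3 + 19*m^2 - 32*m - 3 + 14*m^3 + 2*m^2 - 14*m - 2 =14*m^3 + 21*m^2 - 63*m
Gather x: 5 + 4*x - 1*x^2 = -x^2 + 4*x + 5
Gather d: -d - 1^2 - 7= -d - 8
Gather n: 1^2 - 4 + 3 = 0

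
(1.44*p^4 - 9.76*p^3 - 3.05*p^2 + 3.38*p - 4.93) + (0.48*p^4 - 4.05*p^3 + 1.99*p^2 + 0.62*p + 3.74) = 1.92*p^4 - 13.81*p^3 - 1.06*p^2 + 4.0*p - 1.19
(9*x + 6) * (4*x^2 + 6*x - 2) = 36*x^3 + 78*x^2 + 18*x - 12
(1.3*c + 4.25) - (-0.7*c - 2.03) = 2.0*c + 6.28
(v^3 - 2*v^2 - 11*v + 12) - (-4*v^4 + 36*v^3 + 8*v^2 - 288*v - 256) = 4*v^4 - 35*v^3 - 10*v^2 + 277*v + 268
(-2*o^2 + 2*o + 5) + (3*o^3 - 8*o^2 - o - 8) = 3*o^3 - 10*o^2 + o - 3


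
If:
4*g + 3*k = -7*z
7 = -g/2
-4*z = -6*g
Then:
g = -14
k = 203/3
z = -21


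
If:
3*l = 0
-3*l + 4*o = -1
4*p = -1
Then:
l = 0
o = -1/4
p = -1/4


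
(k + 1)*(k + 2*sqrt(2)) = k^2 + k + 2*sqrt(2)*k + 2*sqrt(2)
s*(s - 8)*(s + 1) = s^3 - 7*s^2 - 8*s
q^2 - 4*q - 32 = (q - 8)*(q + 4)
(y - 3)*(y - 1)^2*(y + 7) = y^4 + 2*y^3 - 28*y^2 + 46*y - 21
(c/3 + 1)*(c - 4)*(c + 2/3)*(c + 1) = c^4/3 + 2*c^3/9 - 13*c^2/3 - 62*c/9 - 8/3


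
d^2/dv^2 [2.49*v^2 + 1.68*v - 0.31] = 4.98000000000000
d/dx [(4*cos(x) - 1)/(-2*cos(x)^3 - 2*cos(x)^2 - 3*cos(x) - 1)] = 4*(-8*cos(x) - cos(2*x) - 4*cos(3*x) + 6)*sin(x)/(-4*sin(x)^2 + 9*cos(x) + cos(3*x) + 6)^2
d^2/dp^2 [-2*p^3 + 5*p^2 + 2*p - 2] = 10 - 12*p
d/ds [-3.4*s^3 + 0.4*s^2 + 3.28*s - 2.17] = -10.2*s^2 + 0.8*s + 3.28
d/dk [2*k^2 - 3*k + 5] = 4*k - 3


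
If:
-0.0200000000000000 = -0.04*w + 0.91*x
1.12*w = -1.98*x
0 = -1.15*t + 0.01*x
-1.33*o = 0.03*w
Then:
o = -0.00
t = -0.00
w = 0.04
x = -0.02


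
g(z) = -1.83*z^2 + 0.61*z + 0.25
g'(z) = 0.61 - 3.66*z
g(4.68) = -36.98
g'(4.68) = -16.52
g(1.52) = -3.05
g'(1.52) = -4.95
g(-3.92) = -30.26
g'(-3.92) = 14.96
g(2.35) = -8.42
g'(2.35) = -7.99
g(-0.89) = -1.74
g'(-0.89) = 3.87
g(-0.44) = -0.37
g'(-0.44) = 2.22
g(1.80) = -4.58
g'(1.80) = -5.98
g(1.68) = -3.89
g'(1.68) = -5.54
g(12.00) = -255.95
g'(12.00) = -43.31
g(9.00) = -142.49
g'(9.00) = -32.33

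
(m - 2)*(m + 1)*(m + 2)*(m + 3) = m^4 + 4*m^3 - m^2 - 16*m - 12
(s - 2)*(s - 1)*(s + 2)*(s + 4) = s^4 + 3*s^3 - 8*s^2 - 12*s + 16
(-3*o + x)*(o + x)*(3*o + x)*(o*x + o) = -9*o^4*x - 9*o^4 - 9*o^3*x^2 - 9*o^3*x + o^2*x^3 + o^2*x^2 + o*x^4 + o*x^3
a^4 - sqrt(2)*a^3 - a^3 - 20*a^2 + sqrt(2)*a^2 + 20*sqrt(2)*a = a*(a - 5)*(a + 4)*(a - sqrt(2))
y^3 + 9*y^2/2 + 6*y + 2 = (y + 1/2)*(y + 2)^2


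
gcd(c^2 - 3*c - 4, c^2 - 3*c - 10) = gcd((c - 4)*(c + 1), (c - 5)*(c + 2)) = 1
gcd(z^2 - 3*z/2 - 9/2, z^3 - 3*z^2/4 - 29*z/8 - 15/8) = 1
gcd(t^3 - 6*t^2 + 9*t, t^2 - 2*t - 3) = t - 3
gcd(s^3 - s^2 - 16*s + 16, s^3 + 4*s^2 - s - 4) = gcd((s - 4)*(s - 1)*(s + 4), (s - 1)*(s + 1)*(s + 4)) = s^2 + 3*s - 4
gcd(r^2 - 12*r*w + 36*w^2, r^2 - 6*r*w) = r - 6*w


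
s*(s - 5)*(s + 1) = s^3 - 4*s^2 - 5*s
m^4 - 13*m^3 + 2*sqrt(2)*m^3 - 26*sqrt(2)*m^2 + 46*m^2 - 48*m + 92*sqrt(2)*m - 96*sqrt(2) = (m - 8)*(m - 3)*(m - 2)*(m + 2*sqrt(2))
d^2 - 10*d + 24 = (d - 6)*(d - 4)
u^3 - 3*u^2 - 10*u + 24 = (u - 4)*(u - 2)*(u + 3)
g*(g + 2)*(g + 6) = g^3 + 8*g^2 + 12*g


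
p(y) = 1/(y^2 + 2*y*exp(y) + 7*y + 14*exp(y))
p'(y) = (-2*y*exp(y) - 2*y - 16*exp(y) - 7)/(y^2 + 2*y*exp(y) + 7*y + 14*exp(y))^2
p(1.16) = 0.02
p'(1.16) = -0.02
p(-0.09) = 0.08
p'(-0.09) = -0.15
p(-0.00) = 0.07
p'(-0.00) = -0.12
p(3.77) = 0.00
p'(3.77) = -0.00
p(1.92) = 0.01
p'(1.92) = -0.01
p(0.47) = 0.04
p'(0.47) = -0.05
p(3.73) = 0.00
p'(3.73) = -0.00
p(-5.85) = -0.15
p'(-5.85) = 0.10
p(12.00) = 0.00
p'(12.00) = 0.00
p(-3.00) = -0.09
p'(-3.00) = -0.01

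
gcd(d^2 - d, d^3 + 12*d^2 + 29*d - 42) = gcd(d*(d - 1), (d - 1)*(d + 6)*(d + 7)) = d - 1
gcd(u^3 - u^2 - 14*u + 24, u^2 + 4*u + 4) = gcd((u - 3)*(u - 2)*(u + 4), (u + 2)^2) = 1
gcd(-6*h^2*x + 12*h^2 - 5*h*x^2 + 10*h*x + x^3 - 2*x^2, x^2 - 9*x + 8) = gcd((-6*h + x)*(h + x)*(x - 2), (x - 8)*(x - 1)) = 1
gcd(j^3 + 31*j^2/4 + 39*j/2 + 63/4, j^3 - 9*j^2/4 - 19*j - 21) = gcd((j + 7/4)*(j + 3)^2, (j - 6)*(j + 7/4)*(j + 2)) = j + 7/4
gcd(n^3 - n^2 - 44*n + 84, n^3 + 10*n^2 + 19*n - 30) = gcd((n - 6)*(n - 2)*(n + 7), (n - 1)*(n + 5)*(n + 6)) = 1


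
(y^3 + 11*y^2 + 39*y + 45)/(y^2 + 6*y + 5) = (y^2 + 6*y + 9)/(y + 1)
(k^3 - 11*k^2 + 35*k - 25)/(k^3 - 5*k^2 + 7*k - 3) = (k^2 - 10*k + 25)/(k^2 - 4*k + 3)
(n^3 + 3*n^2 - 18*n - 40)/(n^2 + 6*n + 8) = (n^2 + n - 20)/(n + 4)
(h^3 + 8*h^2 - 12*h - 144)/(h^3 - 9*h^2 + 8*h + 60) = (h^3 + 8*h^2 - 12*h - 144)/(h^3 - 9*h^2 + 8*h + 60)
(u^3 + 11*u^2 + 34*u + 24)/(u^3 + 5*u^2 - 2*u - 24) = (u^2 + 7*u + 6)/(u^2 + u - 6)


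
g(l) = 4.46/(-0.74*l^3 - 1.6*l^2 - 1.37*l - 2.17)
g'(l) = 4.46*(2.22*l^2 + 3.2*l + 1.37)/(-0.74*l^3 - 1.6*l^2 - 1.37*l - 2.17)^2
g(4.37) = -0.04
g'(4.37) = 0.03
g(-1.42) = -3.35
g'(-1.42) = 3.27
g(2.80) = -0.13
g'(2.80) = 0.10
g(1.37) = -0.50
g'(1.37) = 0.55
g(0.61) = -1.18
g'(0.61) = 1.30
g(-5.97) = 0.04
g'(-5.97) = 0.02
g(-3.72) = 0.24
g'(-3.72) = 0.25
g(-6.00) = 0.04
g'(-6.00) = 0.02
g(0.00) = -2.06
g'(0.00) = 1.30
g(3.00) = -0.11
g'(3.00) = 0.08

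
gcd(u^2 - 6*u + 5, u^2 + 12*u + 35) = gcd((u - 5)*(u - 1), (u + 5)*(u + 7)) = 1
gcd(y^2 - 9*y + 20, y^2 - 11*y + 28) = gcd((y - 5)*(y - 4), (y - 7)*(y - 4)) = y - 4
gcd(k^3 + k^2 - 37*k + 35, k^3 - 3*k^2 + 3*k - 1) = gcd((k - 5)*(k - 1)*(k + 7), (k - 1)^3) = k - 1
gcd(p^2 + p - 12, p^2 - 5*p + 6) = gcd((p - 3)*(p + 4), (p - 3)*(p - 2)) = p - 3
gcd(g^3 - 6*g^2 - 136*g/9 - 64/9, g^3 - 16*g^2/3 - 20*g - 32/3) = g^2 - 22*g/3 - 16/3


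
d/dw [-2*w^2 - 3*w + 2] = -4*w - 3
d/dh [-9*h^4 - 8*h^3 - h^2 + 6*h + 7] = -36*h^3 - 24*h^2 - 2*h + 6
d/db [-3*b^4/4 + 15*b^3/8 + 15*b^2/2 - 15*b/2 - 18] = -3*b^3 + 45*b^2/8 + 15*b - 15/2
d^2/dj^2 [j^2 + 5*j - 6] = 2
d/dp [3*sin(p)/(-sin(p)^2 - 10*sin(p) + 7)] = 3*(sin(p)^2 + 7)*cos(p)/(sin(p)^2 + 10*sin(p) - 7)^2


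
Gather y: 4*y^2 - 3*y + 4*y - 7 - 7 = 4*y^2 + y - 14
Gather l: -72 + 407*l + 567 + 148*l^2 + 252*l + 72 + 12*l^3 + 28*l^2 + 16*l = 12*l^3 + 176*l^2 + 675*l + 567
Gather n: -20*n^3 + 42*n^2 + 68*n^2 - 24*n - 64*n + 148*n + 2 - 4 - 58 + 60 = -20*n^3 + 110*n^2 + 60*n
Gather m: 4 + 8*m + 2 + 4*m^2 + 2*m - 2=4*m^2 + 10*m + 4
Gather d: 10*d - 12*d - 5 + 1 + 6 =2 - 2*d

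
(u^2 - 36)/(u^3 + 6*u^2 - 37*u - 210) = (u + 6)/(u^2 + 12*u + 35)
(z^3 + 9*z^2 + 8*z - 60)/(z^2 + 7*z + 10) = (z^2 + 4*z - 12)/(z + 2)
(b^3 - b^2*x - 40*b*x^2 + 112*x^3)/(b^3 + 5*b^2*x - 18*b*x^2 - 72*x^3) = (b^2 + 3*b*x - 28*x^2)/(b^2 + 9*b*x + 18*x^2)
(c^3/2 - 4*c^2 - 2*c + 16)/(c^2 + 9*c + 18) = (c^3 - 8*c^2 - 4*c + 32)/(2*(c^2 + 9*c + 18))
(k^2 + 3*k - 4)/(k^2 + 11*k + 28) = (k - 1)/(k + 7)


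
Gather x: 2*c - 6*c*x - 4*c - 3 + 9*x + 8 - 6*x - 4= -2*c + x*(3 - 6*c) + 1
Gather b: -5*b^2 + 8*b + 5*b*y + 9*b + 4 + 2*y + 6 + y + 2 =-5*b^2 + b*(5*y + 17) + 3*y + 12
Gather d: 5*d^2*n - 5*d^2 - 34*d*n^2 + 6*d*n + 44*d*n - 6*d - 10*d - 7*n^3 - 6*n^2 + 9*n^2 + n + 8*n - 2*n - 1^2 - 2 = d^2*(5*n - 5) + d*(-34*n^2 + 50*n - 16) - 7*n^3 + 3*n^2 + 7*n - 3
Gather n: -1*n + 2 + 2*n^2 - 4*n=2*n^2 - 5*n + 2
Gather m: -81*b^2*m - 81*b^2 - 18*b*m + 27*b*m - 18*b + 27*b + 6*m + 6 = -81*b^2 + 9*b + m*(-81*b^2 + 9*b + 6) + 6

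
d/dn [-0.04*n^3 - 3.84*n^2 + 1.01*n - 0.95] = -0.12*n^2 - 7.68*n + 1.01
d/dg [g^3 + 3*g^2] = 3*g*(g + 2)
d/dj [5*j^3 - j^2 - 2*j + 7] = 15*j^2 - 2*j - 2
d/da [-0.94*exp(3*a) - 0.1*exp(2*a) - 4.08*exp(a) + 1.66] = (-2.82*exp(2*a) - 0.2*exp(a) - 4.08)*exp(a)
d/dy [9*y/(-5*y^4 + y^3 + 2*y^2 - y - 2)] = 9*(-5*y^4 + y^3 + 2*y^2 + y*(20*y^3 - 3*y^2 - 4*y + 1) - y - 2)/(5*y^4 - y^3 - 2*y^2 + y + 2)^2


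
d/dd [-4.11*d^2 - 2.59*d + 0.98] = -8.22*d - 2.59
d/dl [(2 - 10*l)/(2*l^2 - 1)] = 2*(10*l^2 - 4*l + 5)/(4*l^4 - 4*l^2 + 1)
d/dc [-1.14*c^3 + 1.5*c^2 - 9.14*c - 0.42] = -3.42*c^2 + 3.0*c - 9.14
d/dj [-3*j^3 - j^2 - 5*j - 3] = -9*j^2 - 2*j - 5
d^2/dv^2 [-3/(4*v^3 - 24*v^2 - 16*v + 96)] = 3*(3*(v - 2)*(v^3 - 6*v^2 - 4*v + 24) - (-3*v^2 + 12*v + 4)^2)/(2*(v^3 - 6*v^2 - 4*v + 24)^3)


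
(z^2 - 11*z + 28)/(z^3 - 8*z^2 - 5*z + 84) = 1/(z + 3)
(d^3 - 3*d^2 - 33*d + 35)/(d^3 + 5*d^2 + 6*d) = (d^3 - 3*d^2 - 33*d + 35)/(d*(d^2 + 5*d + 6))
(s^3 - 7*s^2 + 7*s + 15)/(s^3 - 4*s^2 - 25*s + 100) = (s^2 - 2*s - 3)/(s^2 + s - 20)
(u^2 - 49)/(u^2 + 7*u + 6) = (u^2 - 49)/(u^2 + 7*u + 6)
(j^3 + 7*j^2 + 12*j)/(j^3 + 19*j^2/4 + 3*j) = 4*(j + 3)/(4*j + 3)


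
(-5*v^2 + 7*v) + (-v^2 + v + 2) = -6*v^2 + 8*v + 2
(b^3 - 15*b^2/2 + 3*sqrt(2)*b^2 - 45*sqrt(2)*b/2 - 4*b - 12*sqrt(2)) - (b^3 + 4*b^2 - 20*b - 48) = -23*b^2/2 + 3*sqrt(2)*b^2 - 45*sqrt(2)*b/2 + 16*b - 12*sqrt(2) + 48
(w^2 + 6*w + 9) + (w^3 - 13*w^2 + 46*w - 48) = w^3 - 12*w^2 + 52*w - 39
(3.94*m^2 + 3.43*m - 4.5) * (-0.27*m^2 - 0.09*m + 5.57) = -1.0638*m^4 - 1.2807*m^3 + 22.8521*m^2 + 19.5101*m - 25.065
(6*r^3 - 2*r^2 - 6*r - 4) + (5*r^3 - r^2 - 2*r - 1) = 11*r^3 - 3*r^2 - 8*r - 5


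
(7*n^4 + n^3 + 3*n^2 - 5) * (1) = 7*n^4 + n^3 + 3*n^2 - 5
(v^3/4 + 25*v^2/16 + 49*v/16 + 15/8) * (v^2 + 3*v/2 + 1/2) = v^5/4 + 31*v^4/16 + 177*v^3/32 + 29*v^2/4 + 139*v/32 + 15/16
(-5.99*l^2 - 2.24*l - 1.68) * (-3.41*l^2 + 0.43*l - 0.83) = 20.4259*l^4 + 5.0627*l^3 + 9.7373*l^2 + 1.1368*l + 1.3944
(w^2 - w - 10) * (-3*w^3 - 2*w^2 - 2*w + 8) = -3*w^5 + w^4 + 30*w^3 + 30*w^2 + 12*w - 80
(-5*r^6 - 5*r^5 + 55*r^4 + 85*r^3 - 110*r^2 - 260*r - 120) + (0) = -5*r^6 - 5*r^5 + 55*r^4 + 85*r^3 - 110*r^2 - 260*r - 120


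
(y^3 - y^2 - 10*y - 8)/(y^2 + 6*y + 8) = (y^2 - 3*y - 4)/(y + 4)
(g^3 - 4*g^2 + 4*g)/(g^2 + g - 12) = g*(g^2 - 4*g + 4)/(g^2 + g - 12)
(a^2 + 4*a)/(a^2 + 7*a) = (a + 4)/(a + 7)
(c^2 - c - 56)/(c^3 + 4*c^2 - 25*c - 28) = (c - 8)/(c^2 - 3*c - 4)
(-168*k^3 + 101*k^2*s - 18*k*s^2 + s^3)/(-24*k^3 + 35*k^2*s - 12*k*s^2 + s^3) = (-7*k + s)/(-k + s)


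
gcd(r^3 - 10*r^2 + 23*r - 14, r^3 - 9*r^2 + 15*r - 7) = r^2 - 8*r + 7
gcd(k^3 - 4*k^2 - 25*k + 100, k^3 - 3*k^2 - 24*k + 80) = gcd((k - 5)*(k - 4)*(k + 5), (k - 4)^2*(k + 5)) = k^2 + k - 20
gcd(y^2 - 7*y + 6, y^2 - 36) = y - 6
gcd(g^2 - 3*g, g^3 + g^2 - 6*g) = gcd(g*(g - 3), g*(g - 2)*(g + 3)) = g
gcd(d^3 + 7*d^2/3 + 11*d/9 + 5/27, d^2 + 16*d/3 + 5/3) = d + 1/3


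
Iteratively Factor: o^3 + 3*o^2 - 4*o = (o - 1)*(o^2 + 4*o) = (o - 1)*(o + 4)*(o)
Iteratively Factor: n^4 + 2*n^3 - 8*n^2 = (n - 2)*(n^3 + 4*n^2) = n*(n - 2)*(n^2 + 4*n) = n^2*(n - 2)*(n + 4)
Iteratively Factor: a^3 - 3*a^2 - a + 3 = (a - 3)*(a^2 - 1) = (a - 3)*(a + 1)*(a - 1)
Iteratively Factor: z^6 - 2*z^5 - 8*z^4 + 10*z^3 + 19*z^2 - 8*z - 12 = (z - 1)*(z^5 - z^4 - 9*z^3 + z^2 + 20*z + 12) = (z - 1)*(z + 2)*(z^4 - 3*z^3 - 3*z^2 + 7*z + 6) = (z - 1)*(z + 1)*(z + 2)*(z^3 - 4*z^2 + z + 6) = (z - 2)*(z - 1)*(z + 1)*(z + 2)*(z^2 - 2*z - 3) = (z - 2)*(z - 1)*(z + 1)^2*(z + 2)*(z - 3)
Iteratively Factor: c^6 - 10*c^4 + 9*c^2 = (c - 3)*(c^5 + 3*c^4 - c^3 - 3*c^2) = (c - 3)*(c + 3)*(c^4 - c^2) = c*(c - 3)*(c + 3)*(c^3 - c) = c*(c - 3)*(c - 1)*(c + 3)*(c^2 + c) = c^2*(c - 3)*(c - 1)*(c + 3)*(c + 1)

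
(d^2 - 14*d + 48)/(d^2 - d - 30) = (d - 8)/(d + 5)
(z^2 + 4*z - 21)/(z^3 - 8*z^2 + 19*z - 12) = (z + 7)/(z^2 - 5*z + 4)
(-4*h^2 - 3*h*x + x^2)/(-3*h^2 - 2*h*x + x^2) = (-4*h + x)/(-3*h + x)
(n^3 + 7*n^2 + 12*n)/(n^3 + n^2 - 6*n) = (n + 4)/(n - 2)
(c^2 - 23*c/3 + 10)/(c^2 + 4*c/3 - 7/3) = (3*c^2 - 23*c + 30)/(3*c^2 + 4*c - 7)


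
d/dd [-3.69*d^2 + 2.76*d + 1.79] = 2.76 - 7.38*d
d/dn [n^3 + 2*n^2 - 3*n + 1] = 3*n^2 + 4*n - 3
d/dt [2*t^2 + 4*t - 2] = 4*t + 4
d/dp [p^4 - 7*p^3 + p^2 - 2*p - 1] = 4*p^3 - 21*p^2 + 2*p - 2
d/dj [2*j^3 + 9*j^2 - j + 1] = 6*j^2 + 18*j - 1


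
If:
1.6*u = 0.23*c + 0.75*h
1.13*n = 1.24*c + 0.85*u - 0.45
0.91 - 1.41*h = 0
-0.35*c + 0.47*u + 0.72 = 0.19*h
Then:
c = 2.62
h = 0.65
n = 2.99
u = 0.68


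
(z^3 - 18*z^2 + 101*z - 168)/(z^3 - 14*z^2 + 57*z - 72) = (z - 7)/(z - 3)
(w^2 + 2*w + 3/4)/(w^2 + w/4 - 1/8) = 2*(2*w + 3)/(4*w - 1)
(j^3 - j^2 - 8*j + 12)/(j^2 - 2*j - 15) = (j^2 - 4*j + 4)/(j - 5)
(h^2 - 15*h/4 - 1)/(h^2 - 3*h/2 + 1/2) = (4*h^2 - 15*h - 4)/(2*(2*h^2 - 3*h + 1))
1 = 1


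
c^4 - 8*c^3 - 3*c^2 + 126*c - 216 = (c - 6)*(c - 3)^2*(c + 4)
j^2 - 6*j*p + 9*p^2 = (j - 3*p)^2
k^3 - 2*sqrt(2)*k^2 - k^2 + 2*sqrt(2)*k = k*(k - 1)*(k - 2*sqrt(2))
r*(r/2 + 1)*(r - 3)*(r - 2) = r^4/2 - 3*r^3/2 - 2*r^2 + 6*r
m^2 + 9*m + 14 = (m + 2)*(m + 7)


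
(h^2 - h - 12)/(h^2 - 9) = (h - 4)/(h - 3)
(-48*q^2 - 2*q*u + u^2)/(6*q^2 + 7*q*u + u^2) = (-8*q + u)/(q + u)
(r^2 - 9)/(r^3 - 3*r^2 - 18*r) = (r - 3)/(r*(r - 6))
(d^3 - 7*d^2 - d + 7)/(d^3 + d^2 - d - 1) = (d - 7)/(d + 1)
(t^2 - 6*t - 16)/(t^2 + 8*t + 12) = (t - 8)/(t + 6)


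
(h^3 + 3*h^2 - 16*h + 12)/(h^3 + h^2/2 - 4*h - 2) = 2*(h^2 + 5*h - 6)/(2*h^2 + 5*h + 2)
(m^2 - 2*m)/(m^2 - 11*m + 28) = m*(m - 2)/(m^2 - 11*m + 28)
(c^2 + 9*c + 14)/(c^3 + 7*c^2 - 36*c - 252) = (c + 2)/(c^2 - 36)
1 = 1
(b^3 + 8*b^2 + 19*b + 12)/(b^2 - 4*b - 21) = (b^2 + 5*b + 4)/(b - 7)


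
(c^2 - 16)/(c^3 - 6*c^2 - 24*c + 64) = (c - 4)/(c^2 - 10*c + 16)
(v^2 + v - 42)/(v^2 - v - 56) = (v - 6)/(v - 8)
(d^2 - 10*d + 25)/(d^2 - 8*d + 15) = (d - 5)/(d - 3)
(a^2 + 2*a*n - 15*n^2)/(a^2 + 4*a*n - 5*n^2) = (a - 3*n)/(a - n)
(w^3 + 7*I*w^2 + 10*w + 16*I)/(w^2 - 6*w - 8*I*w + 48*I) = (w^3 + 7*I*w^2 + 10*w + 16*I)/(w^2 - 6*w - 8*I*w + 48*I)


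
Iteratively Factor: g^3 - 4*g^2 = (g)*(g^2 - 4*g) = g*(g - 4)*(g)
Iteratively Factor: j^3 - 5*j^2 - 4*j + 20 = (j - 5)*(j^2 - 4) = (j - 5)*(j + 2)*(j - 2)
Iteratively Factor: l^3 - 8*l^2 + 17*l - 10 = (l - 1)*(l^2 - 7*l + 10) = (l - 2)*(l - 1)*(l - 5)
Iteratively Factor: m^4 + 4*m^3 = (m)*(m^3 + 4*m^2) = m^2*(m^2 + 4*m) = m^3*(m + 4)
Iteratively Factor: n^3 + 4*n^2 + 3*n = (n + 1)*(n^2 + 3*n) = (n + 1)*(n + 3)*(n)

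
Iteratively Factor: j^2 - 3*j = (j - 3)*(j)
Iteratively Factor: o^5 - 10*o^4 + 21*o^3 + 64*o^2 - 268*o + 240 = (o - 2)*(o^4 - 8*o^3 + 5*o^2 + 74*o - 120) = (o - 4)*(o - 2)*(o^3 - 4*o^2 - 11*o + 30) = (o - 5)*(o - 4)*(o - 2)*(o^2 + o - 6) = (o - 5)*(o - 4)*(o - 2)^2*(o + 3)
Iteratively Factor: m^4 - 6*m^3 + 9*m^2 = (m - 3)*(m^3 - 3*m^2) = m*(m - 3)*(m^2 - 3*m) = m*(m - 3)^2*(m)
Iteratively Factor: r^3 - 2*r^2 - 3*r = (r - 3)*(r^2 + r) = r*(r - 3)*(r + 1)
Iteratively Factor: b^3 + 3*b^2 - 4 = (b + 2)*(b^2 + b - 2) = (b + 2)^2*(b - 1)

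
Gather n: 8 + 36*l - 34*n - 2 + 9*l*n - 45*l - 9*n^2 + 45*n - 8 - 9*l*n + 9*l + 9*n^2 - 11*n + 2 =0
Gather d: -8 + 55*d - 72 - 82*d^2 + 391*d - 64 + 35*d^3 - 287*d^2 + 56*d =35*d^3 - 369*d^2 + 502*d - 144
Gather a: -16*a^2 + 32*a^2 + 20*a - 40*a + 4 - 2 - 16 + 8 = 16*a^2 - 20*a - 6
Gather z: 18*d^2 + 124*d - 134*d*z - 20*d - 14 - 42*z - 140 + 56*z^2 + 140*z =18*d^2 + 104*d + 56*z^2 + z*(98 - 134*d) - 154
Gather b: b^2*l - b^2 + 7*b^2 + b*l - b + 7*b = b^2*(l + 6) + b*(l + 6)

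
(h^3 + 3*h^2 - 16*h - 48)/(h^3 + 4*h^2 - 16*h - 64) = (h + 3)/(h + 4)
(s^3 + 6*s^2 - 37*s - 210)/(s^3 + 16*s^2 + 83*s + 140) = (s - 6)/(s + 4)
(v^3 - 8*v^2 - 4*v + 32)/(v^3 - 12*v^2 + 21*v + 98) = (v^2 - 10*v + 16)/(v^2 - 14*v + 49)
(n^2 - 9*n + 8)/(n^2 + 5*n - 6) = (n - 8)/(n + 6)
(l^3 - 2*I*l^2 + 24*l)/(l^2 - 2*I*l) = (l^2 - 2*I*l + 24)/(l - 2*I)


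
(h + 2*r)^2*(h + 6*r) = h^3 + 10*h^2*r + 28*h*r^2 + 24*r^3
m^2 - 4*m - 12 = (m - 6)*(m + 2)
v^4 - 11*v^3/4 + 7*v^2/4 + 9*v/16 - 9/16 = (v - 3/2)*(v - 1)*(v - 3/4)*(v + 1/2)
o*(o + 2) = o^2 + 2*o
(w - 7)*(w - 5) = w^2 - 12*w + 35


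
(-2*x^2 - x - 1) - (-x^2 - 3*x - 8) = -x^2 + 2*x + 7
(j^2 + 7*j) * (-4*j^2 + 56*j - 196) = -4*j^4 + 28*j^3 + 196*j^2 - 1372*j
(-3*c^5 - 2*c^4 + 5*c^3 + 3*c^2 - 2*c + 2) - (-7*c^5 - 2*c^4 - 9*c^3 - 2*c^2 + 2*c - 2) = 4*c^5 + 14*c^3 + 5*c^2 - 4*c + 4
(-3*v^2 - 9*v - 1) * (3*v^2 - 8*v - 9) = -9*v^4 - 3*v^3 + 96*v^2 + 89*v + 9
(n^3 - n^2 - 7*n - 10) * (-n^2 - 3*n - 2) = -n^5 - 2*n^4 + 8*n^3 + 33*n^2 + 44*n + 20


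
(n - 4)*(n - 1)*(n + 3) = n^3 - 2*n^2 - 11*n + 12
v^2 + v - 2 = (v - 1)*(v + 2)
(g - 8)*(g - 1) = g^2 - 9*g + 8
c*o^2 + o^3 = o^2*(c + o)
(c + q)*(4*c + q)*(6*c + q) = 24*c^3 + 34*c^2*q + 11*c*q^2 + q^3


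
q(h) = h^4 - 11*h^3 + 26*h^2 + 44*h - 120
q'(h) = 4*h^3 - 33*h^2 + 52*h + 44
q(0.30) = -104.75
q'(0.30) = 56.74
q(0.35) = -101.87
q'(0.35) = 58.33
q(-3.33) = 550.94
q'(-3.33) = -642.80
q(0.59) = -87.13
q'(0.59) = 64.01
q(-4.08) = 1157.48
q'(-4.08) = -989.16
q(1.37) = -35.68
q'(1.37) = 63.59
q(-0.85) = -131.34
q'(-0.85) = -26.50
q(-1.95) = -10.91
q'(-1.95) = -212.54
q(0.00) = -120.00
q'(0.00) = 44.00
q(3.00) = 30.00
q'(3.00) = 11.00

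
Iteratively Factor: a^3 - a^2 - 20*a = (a - 5)*(a^2 + 4*a) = (a - 5)*(a + 4)*(a)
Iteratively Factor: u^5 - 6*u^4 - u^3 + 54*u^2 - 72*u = (u)*(u^4 - 6*u^3 - u^2 + 54*u - 72) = u*(u - 4)*(u^3 - 2*u^2 - 9*u + 18) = u*(u - 4)*(u + 3)*(u^2 - 5*u + 6) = u*(u - 4)*(u - 3)*(u + 3)*(u - 2)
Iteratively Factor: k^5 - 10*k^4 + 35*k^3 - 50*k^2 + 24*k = (k - 1)*(k^4 - 9*k^3 + 26*k^2 - 24*k) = (k - 2)*(k - 1)*(k^3 - 7*k^2 + 12*k) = k*(k - 2)*(k - 1)*(k^2 - 7*k + 12) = k*(k - 4)*(k - 2)*(k - 1)*(k - 3)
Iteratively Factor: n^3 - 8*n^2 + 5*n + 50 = (n - 5)*(n^2 - 3*n - 10) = (n - 5)^2*(n + 2)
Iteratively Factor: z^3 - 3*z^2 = (z)*(z^2 - 3*z) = z^2*(z - 3)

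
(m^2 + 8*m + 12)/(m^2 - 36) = (m + 2)/(m - 6)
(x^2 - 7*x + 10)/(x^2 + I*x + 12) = (x^2 - 7*x + 10)/(x^2 + I*x + 12)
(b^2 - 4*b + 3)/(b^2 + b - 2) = (b - 3)/(b + 2)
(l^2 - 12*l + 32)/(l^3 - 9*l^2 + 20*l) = (l - 8)/(l*(l - 5))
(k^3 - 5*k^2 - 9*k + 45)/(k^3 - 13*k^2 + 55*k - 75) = (k + 3)/(k - 5)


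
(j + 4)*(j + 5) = j^2 + 9*j + 20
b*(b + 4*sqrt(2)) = b^2 + 4*sqrt(2)*b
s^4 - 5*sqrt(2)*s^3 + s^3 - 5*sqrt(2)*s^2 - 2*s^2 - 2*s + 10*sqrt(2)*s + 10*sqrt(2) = (s + 1)*(s - 5*sqrt(2))*(s - sqrt(2))*(s + sqrt(2))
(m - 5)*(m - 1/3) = m^2 - 16*m/3 + 5/3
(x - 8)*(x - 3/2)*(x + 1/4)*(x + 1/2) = x^4 - 35*x^3/4 + 5*x^2 + 125*x/16 + 3/2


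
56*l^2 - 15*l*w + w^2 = (-8*l + w)*(-7*l + w)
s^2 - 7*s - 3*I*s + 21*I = (s - 7)*(s - 3*I)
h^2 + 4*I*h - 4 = (h + 2*I)^2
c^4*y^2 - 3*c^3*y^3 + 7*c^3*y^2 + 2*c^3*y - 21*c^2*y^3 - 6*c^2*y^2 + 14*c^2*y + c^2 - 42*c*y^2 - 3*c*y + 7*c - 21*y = (c + 7)*(c - 3*y)*(c*y + 1)^2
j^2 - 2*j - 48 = (j - 8)*(j + 6)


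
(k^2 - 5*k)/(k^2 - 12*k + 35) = k/(k - 7)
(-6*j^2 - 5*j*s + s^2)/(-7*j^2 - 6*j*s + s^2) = (-6*j + s)/(-7*j + s)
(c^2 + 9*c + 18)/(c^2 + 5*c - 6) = (c + 3)/(c - 1)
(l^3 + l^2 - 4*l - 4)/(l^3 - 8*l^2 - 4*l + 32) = (l + 1)/(l - 8)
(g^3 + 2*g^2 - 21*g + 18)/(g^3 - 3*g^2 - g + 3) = (g + 6)/(g + 1)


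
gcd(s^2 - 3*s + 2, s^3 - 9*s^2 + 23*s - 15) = s - 1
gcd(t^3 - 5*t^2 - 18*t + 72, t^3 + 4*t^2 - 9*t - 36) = t^2 + t - 12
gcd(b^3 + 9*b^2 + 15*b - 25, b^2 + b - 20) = b + 5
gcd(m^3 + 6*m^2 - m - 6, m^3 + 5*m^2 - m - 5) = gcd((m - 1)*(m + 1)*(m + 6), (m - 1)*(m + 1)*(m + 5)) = m^2 - 1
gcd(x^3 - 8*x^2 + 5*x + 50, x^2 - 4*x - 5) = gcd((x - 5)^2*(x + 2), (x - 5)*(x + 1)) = x - 5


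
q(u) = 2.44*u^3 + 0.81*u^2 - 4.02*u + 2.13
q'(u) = 7.32*u^2 + 1.62*u - 4.02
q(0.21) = 1.34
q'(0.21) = -3.36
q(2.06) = 18.62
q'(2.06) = 30.38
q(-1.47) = 2.04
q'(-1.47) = 9.42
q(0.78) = 0.65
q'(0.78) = 1.70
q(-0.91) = 4.62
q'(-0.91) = 0.57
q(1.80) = 11.75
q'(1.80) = 22.61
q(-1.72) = -0.98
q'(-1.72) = 14.85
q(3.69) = 120.92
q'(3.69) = 101.63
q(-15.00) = -7990.32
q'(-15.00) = 1618.68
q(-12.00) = -4049.31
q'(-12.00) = 1030.62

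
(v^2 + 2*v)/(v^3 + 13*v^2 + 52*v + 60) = v/(v^2 + 11*v + 30)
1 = 1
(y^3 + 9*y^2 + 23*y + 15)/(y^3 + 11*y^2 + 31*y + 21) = (y + 5)/(y + 7)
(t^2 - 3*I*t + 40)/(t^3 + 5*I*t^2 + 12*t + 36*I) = (t^2 - 3*I*t + 40)/(t^3 + 5*I*t^2 + 12*t + 36*I)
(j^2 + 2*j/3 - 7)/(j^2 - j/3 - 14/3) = (j + 3)/(j + 2)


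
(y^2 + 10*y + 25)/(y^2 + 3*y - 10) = (y + 5)/(y - 2)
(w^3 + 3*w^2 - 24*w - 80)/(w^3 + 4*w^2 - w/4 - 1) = 4*(w^2 - w - 20)/(4*w^2 - 1)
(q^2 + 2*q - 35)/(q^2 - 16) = (q^2 + 2*q - 35)/(q^2 - 16)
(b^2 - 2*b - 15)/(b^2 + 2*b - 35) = (b + 3)/(b + 7)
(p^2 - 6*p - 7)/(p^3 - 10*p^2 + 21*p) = (p + 1)/(p*(p - 3))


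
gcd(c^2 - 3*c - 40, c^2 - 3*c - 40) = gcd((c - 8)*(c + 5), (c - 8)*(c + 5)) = c^2 - 3*c - 40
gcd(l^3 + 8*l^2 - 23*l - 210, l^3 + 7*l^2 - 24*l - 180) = l^2 + l - 30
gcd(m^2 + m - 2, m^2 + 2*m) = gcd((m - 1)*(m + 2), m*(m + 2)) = m + 2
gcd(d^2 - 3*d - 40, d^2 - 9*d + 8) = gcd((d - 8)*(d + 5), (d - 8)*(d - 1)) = d - 8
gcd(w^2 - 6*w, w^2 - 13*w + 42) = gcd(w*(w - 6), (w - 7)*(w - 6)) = w - 6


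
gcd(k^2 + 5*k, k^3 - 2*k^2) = k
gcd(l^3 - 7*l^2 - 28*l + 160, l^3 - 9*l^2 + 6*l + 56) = l - 4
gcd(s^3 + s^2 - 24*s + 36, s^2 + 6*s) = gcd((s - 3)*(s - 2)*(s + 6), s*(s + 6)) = s + 6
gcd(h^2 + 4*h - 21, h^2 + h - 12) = h - 3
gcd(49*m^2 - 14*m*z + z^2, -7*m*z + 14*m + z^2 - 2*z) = -7*m + z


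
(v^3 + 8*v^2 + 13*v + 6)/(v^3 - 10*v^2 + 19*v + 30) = (v^2 + 7*v + 6)/(v^2 - 11*v + 30)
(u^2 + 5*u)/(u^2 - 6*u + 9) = u*(u + 5)/(u^2 - 6*u + 9)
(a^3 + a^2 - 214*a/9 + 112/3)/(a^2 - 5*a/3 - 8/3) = (a^2 + 11*a/3 - 14)/(a + 1)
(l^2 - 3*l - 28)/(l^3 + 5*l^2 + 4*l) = (l - 7)/(l*(l + 1))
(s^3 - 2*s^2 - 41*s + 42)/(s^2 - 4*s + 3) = (s^2 - s - 42)/(s - 3)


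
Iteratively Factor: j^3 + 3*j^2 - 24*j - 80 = (j + 4)*(j^2 - j - 20) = (j + 4)^2*(j - 5)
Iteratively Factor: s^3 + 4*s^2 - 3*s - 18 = (s + 3)*(s^2 + s - 6) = (s - 2)*(s + 3)*(s + 3)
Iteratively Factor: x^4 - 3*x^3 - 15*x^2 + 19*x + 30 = (x + 1)*(x^3 - 4*x^2 - 11*x + 30) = (x - 5)*(x + 1)*(x^2 + x - 6) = (x - 5)*(x - 2)*(x + 1)*(x + 3)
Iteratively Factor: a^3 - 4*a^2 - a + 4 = (a - 1)*(a^2 - 3*a - 4) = (a - 1)*(a + 1)*(a - 4)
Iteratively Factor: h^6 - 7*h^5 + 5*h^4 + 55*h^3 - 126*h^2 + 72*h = (h - 3)*(h^5 - 4*h^4 - 7*h^3 + 34*h^2 - 24*h) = (h - 3)*(h - 2)*(h^4 - 2*h^3 - 11*h^2 + 12*h) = (h - 3)*(h - 2)*(h + 3)*(h^3 - 5*h^2 + 4*h) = (h - 3)*(h - 2)*(h - 1)*(h + 3)*(h^2 - 4*h) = (h - 4)*(h - 3)*(h - 2)*(h - 1)*(h + 3)*(h)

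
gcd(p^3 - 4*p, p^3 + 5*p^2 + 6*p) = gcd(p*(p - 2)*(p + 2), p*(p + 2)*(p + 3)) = p^2 + 2*p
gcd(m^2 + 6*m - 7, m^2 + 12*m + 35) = m + 7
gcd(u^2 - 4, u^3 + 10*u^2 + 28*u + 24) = u + 2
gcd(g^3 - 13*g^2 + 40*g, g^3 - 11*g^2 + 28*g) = g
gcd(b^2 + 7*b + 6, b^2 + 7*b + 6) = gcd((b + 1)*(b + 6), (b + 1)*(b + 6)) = b^2 + 7*b + 6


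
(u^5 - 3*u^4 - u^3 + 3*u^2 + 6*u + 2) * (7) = 7*u^5 - 21*u^4 - 7*u^3 + 21*u^2 + 42*u + 14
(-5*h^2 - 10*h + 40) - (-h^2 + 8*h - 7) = -4*h^2 - 18*h + 47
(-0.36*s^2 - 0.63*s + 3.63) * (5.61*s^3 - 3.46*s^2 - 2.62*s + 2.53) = -2.0196*s^5 - 2.2887*s^4 + 23.4873*s^3 - 11.82*s^2 - 11.1045*s + 9.1839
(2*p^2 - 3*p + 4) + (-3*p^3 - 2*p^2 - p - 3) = -3*p^3 - 4*p + 1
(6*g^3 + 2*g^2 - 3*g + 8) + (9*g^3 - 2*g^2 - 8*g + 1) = 15*g^3 - 11*g + 9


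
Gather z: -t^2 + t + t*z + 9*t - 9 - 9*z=-t^2 + 10*t + z*(t - 9) - 9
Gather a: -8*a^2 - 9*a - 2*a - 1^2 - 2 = -8*a^2 - 11*a - 3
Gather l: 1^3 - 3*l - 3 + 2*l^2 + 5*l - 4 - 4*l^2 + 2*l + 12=-2*l^2 + 4*l + 6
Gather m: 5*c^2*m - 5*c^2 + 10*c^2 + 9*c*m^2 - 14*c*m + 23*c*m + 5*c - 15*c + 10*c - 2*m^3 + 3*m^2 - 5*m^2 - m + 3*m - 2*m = 5*c^2 - 2*m^3 + m^2*(9*c - 2) + m*(5*c^2 + 9*c)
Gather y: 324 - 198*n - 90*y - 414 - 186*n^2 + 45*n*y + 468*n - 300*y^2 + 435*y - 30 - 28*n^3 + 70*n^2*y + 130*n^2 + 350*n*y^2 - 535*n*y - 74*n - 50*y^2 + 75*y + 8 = -28*n^3 - 56*n^2 + 196*n + y^2*(350*n - 350) + y*(70*n^2 - 490*n + 420) - 112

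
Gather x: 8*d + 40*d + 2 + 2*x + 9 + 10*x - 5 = 48*d + 12*x + 6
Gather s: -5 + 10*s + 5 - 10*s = 0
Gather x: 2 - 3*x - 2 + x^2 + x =x^2 - 2*x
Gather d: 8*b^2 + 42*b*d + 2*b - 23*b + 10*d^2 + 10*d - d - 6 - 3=8*b^2 - 21*b + 10*d^2 + d*(42*b + 9) - 9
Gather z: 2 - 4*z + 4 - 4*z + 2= 8 - 8*z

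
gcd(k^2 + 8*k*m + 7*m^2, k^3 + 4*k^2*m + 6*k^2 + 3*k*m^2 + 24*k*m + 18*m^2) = k + m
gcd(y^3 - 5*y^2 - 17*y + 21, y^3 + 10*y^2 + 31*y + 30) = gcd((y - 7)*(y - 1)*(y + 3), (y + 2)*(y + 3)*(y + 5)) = y + 3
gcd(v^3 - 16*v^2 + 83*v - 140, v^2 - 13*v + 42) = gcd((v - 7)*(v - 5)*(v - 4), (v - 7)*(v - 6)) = v - 7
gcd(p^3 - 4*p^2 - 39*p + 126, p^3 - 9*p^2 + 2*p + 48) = p - 3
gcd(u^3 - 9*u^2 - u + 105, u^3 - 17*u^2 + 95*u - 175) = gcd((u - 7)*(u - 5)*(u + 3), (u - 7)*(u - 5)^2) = u^2 - 12*u + 35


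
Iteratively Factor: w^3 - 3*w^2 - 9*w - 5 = (w + 1)*(w^2 - 4*w - 5) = (w + 1)^2*(w - 5)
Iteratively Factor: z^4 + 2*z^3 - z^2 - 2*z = (z)*(z^3 + 2*z^2 - z - 2) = z*(z - 1)*(z^2 + 3*z + 2) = z*(z - 1)*(z + 2)*(z + 1)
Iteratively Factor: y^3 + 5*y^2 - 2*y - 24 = (y + 3)*(y^2 + 2*y - 8) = (y + 3)*(y + 4)*(y - 2)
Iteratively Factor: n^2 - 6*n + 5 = (n - 1)*(n - 5)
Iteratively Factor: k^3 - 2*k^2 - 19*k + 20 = (k + 4)*(k^2 - 6*k + 5) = (k - 5)*(k + 4)*(k - 1)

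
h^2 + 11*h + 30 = (h + 5)*(h + 6)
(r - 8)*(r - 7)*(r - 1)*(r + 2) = r^4 - 14*r^3 + 39*r^2 + 86*r - 112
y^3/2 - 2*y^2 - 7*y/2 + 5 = (y/2 + 1)*(y - 5)*(y - 1)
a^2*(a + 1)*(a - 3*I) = a^4 + a^3 - 3*I*a^3 - 3*I*a^2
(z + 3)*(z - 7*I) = z^2 + 3*z - 7*I*z - 21*I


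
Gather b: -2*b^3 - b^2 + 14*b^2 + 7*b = -2*b^3 + 13*b^2 + 7*b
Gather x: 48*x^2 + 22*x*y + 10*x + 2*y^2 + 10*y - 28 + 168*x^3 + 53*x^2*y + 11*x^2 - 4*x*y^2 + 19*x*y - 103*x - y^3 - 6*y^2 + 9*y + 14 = 168*x^3 + x^2*(53*y + 59) + x*(-4*y^2 + 41*y - 93) - y^3 - 4*y^2 + 19*y - 14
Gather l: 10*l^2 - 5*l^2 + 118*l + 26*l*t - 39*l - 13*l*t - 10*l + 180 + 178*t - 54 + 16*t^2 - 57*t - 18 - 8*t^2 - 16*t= 5*l^2 + l*(13*t + 69) + 8*t^2 + 105*t + 108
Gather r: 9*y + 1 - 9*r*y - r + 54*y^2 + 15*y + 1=r*(-9*y - 1) + 54*y^2 + 24*y + 2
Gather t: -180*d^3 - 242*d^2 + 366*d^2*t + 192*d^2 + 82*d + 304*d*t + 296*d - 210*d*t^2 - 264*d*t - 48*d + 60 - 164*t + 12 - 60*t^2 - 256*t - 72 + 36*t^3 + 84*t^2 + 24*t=-180*d^3 - 50*d^2 + 330*d + 36*t^3 + t^2*(24 - 210*d) + t*(366*d^2 + 40*d - 396)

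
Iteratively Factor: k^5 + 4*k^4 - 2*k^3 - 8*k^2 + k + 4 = (k + 1)*(k^4 + 3*k^3 - 5*k^2 - 3*k + 4) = (k + 1)*(k + 4)*(k^3 - k^2 - k + 1) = (k - 1)*(k + 1)*(k + 4)*(k^2 - 1) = (k - 1)*(k + 1)^2*(k + 4)*(k - 1)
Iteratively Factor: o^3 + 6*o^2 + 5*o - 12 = (o - 1)*(o^2 + 7*o + 12) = (o - 1)*(o + 4)*(o + 3)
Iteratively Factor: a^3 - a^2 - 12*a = (a + 3)*(a^2 - 4*a) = a*(a + 3)*(a - 4)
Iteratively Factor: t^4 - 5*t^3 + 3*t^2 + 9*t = (t - 3)*(t^3 - 2*t^2 - 3*t) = t*(t - 3)*(t^2 - 2*t - 3) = t*(t - 3)^2*(t + 1)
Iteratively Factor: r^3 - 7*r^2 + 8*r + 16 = (r + 1)*(r^2 - 8*r + 16) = (r - 4)*(r + 1)*(r - 4)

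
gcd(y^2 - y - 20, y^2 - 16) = y + 4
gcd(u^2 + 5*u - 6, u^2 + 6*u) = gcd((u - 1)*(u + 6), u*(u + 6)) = u + 6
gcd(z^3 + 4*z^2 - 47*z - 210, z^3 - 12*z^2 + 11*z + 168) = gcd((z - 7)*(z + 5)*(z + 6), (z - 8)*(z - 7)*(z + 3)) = z - 7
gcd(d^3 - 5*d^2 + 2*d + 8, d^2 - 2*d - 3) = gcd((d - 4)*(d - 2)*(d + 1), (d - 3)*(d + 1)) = d + 1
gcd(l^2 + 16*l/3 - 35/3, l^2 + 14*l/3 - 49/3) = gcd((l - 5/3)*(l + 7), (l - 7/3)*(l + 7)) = l + 7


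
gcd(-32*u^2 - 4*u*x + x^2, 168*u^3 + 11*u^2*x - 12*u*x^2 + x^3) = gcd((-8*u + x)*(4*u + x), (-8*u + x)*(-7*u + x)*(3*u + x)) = -8*u + x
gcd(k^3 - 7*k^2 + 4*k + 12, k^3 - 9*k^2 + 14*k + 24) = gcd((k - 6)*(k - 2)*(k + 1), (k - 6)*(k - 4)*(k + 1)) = k^2 - 5*k - 6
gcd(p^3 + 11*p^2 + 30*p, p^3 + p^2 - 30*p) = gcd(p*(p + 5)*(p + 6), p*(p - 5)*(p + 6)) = p^2 + 6*p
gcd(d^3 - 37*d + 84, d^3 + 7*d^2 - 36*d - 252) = d + 7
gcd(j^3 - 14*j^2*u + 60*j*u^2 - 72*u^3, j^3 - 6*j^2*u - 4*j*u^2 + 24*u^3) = j^2 - 8*j*u + 12*u^2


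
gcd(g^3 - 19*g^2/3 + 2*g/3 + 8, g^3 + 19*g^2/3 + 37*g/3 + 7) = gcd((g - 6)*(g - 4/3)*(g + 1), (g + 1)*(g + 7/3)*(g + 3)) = g + 1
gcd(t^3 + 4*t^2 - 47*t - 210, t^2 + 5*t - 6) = t + 6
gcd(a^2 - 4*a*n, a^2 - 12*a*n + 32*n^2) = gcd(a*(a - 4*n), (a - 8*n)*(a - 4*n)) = a - 4*n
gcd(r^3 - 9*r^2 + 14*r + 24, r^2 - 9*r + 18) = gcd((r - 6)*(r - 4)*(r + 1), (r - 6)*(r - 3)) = r - 6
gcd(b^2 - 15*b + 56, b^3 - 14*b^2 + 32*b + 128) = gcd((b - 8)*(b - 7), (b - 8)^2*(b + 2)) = b - 8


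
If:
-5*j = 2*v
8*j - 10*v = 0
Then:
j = 0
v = 0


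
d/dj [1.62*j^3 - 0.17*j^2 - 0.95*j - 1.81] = 4.86*j^2 - 0.34*j - 0.95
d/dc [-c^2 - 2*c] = -2*c - 2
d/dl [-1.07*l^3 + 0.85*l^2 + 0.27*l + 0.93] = -3.21*l^2 + 1.7*l + 0.27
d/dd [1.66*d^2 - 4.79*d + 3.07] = 3.32*d - 4.79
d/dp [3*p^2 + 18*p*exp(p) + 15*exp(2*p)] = 18*p*exp(p) + 6*p + 30*exp(2*p) + 18*exp(p)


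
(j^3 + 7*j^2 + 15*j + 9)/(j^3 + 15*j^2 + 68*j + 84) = (j^3 + 7*j^2 + 15*j + 9)/(j^3 + 15*j^2 + 68*j + 84)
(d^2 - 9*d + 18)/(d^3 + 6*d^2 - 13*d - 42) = (d - 6)/(d^2 + 9*d + 14)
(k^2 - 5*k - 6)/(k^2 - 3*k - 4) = (k - 6)/(k - 4)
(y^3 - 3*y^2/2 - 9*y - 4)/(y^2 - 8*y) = (y^3 - 3*y^2/2 - 9*y - 4)/(y*(y - 8))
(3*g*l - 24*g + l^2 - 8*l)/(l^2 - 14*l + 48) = (3*g + l)/(l - 6)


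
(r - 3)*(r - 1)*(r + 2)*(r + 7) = r^4 + 5*r^3 - 19*r^2 - 29*r + 42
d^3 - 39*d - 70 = (d - 7)*(d + 2)*(d + 5)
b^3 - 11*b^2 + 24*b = b*(b - 8)*(b - 3)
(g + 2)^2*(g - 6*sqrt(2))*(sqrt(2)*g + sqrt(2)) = sqrt(2)*g^4 - 12*g^3 + 5*sqrt(2)*g^3 - 60*g^2 + 8*sqrt(2)*g^2 - 96*g + 4*sqrt(2)*g - 48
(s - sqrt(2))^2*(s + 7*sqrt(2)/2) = s^3 + 3*sqrt(2)*s^2/2 - 12*s + 7*sqrt(2)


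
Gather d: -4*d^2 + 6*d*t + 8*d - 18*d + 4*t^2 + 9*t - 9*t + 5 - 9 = -4*d^2 + d*(6*t - 10) + 4*t^2 - 4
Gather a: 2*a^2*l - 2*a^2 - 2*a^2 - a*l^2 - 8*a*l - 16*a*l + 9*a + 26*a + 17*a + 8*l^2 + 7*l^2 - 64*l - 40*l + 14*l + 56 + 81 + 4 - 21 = a^2*(2*l - 4) + a*(-l^2 - 24*l + 52) + 15*l^2 - 90*l + 120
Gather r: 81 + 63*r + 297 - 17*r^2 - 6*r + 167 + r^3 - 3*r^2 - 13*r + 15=r^3 - 20*r^2 + 44*r + 560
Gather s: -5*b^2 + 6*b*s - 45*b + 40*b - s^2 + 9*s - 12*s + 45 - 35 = -5*b^2 - 5*b - s^2 + s*(6*b - 3) + 10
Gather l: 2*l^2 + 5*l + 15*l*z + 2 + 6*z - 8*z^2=2*l^2 + l*(15*z + 5) - 8*z^2 + 6*z + 2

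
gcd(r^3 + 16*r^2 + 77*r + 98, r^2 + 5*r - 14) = r + 7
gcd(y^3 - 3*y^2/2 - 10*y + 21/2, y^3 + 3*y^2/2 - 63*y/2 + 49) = y - 7/2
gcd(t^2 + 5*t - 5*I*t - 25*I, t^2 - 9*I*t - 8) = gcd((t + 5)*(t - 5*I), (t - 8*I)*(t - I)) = 1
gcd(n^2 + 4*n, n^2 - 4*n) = n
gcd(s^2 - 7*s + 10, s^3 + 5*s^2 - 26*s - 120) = s - 5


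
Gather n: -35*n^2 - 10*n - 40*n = -35*n^2 - 50*n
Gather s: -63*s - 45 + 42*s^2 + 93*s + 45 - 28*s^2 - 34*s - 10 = 14*s^2 - 4*s - 10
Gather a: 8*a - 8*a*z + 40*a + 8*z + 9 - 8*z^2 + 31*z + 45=a*(48 - 8*z) - 8*z^2 + 39*z + 54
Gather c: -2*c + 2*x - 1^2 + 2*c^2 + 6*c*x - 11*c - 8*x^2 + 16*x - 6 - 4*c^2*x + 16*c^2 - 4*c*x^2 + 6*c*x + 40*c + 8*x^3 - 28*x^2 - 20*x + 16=c^2*(18 - 4*x) + c*(-4*x^2 + 12*x + 27) + 8*x^3 - 36*x^2 - 2*x + 9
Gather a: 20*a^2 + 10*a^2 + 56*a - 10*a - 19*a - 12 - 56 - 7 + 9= 30*a^2 + 27*a - 66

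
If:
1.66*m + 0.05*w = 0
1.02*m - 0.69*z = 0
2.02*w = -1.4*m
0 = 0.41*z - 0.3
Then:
No Solution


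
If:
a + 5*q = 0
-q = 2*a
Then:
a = 0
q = 0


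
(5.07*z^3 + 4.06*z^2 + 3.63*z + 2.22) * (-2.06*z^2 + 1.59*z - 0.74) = -10.4442*z^5 - 0.302299999999999*z^4 - 4.7742*z^3 - 1.8059*z^2 + 0.8436*z - 1.6428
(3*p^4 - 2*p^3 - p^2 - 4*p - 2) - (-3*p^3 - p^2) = 3*p^4 + p^3 - 4*p - 2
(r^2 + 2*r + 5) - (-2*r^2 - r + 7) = 3*r^2 + 3*r - 2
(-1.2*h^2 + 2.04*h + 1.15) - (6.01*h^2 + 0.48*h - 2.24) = -7.21*h^2 + 1.56*h + 3.39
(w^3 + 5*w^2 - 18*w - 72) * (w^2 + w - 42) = w^5 + 6*w^4 - 55*w^3 - 300*w^2 + 684*w + 3024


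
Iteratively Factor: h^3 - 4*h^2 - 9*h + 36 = (h - 3)*(h^2 - h - 12) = (h - 3)*(h + 3)*(h - 4)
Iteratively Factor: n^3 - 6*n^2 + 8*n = (n - 4)*(n^2 - 2*n) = n*(n - 4)*(n - 2)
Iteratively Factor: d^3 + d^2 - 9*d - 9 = (d + 1)*(d^2 - 9) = (d + 1)*(d + 3)*(d - 3)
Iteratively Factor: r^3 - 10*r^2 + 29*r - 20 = (r - 1)*(r^2 - 9*r + 20) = (r - 5)*(r - 1)*(r - 4)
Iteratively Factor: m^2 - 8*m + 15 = (m - 3)*(m - 5)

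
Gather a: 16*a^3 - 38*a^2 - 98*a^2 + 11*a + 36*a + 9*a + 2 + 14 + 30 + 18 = 16*a^3 - 136*a^2 + 56*a + 64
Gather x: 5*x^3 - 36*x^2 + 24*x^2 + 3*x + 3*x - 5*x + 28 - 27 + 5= 5*x^3 - 12*x^2 + x + 6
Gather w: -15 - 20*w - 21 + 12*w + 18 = -8*w - 18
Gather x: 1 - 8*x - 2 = -8*x - 1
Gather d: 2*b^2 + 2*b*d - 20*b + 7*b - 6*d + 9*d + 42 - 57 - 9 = 2*b^2 - 13*b + d*(2*b + 3) - 24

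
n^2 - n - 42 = (n - 7)*(n + 6)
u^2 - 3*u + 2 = (u - 2)*(u - 1)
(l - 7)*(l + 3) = l^2 - 4*l - 21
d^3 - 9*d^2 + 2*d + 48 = (d - 8)*(d - 3)*(d + 2)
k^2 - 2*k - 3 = (k - 3)*(k + 1)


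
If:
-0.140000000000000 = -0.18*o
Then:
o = 0.78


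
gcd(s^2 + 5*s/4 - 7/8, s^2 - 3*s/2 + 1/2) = s - 1/2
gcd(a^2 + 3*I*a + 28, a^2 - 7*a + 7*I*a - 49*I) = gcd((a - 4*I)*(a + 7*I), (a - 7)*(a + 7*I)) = a + 7*I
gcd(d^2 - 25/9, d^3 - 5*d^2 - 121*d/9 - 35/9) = d + 5/3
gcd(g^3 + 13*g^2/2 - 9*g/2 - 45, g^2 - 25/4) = g - 5/2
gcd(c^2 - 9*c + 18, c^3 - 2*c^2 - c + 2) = 1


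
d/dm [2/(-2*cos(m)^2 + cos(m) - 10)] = 2*(1 - 4*cos(m))*sin(m)/(-cos(m) + cos(2*m) + 11)^2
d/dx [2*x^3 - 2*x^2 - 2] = 2*x*(3*x - 2)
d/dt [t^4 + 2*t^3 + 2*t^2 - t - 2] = 4*t^3 + 6*t^2 + 4*t - 1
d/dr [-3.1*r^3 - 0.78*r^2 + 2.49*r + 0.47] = -9.3*r^2 - 1.56*r + 2.49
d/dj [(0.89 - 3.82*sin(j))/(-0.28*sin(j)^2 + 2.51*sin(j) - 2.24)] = (-1.0696*sin(j)^2 + 0.4984*sin(j) + 6.3229)*cos(j)/(0.0784*sin(j)^4 - 1.4056*sin(j)^3 + 7.5545*sin(j)^2 - 11.2448*sin(j) + 5.0176)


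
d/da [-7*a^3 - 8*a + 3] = -21*a^2 - 8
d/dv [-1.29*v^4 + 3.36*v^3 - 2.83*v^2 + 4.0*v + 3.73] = -5.16*v^3 + 10.08*v^2 - 5.66*v + 4.0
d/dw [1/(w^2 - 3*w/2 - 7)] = 2*(3 - 4*w)/(-2*w^2 + 3*w + 14)^2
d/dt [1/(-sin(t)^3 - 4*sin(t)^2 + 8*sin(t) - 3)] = (3*sin(t)^2 + 8*sin(t) - 8)*cos(t)/(sin(t)^3 + 4*sin(t)^2 - 8*sin(t) + 3)^2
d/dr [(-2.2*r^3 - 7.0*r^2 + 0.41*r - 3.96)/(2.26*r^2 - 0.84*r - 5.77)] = (-4.972*r^4 + 3.696*r^3 + 43.0354*r^2 + 98.6792*r - 5.6921)/(5.1076*r^4 - 3.7968*r^3 - 25.3748*r^2 + 9.6936*r + 33.2929)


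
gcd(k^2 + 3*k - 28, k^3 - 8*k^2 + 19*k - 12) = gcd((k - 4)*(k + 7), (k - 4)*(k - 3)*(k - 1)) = k - 4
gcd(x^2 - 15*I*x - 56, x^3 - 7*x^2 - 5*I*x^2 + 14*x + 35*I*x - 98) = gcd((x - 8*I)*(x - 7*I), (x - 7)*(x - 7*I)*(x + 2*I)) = x - 7*I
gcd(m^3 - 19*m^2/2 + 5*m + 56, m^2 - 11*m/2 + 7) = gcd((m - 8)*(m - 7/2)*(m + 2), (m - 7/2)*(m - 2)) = m - 7/2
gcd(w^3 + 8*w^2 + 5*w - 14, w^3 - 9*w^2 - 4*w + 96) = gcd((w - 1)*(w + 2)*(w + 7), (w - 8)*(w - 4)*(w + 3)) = 1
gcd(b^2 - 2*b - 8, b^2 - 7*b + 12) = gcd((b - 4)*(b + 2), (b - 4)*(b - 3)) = b - 4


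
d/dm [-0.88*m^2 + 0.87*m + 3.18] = 0.87 - 1.76*m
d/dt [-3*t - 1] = -3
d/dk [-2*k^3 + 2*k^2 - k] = -6*k^2 + 4*k - 1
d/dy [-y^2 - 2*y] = -2*y - 2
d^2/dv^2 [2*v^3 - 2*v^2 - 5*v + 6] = 12*v - 4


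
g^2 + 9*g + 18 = (g + 3)*(g + 6)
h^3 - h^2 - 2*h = h*(h - 2)*(h + 1)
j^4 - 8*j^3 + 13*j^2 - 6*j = j*(j - 6)*(j - 1)^2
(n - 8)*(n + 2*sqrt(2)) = n^2 - 8*n + 2*sqrt(2)*n - 16*sqrt(2)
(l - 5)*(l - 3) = l^2 - 8*l + 15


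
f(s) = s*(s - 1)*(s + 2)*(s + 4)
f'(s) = s*(s - 1)*(s + 2) + s*(s - 1)*(s + 4) + s*(s + 2)*(s + 4) + (s - 1)*(s + 2)*(s + 4)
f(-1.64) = 3.68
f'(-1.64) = 8.14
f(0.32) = -2.18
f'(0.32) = -5.05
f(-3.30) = -12.91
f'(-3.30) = -1.60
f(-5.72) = 245.94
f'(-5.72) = -288.70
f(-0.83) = 5.63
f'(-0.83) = -3.27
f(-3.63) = -10.14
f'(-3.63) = -16.20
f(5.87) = 2220.54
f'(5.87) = 1341.38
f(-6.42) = 509.54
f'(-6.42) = -473.87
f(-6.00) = 336.00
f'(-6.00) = -356.00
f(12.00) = 29568.00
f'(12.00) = 9112.00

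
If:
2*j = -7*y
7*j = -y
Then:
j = 0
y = 0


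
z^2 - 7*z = z*(z - 7)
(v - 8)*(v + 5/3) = v^2 - 19*v/3 - 40/3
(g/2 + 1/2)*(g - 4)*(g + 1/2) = g^3/2 - 5*g^2/4 - 11*g/4 - 1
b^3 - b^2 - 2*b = b*(b - 2)*(b + 1)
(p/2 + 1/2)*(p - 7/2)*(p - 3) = p^3/2 - 11*p^2/4 + 2*p + 21/4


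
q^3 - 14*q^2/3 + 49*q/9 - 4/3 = (q - 3)*(q - 4/3)*(q - 1/3)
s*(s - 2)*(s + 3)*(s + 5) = s^4 + 6*s^3 - s^2 - 30*s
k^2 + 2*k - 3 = (k - 1)*(k + 3)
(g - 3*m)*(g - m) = g^2 - 4*g*m + 3*m^2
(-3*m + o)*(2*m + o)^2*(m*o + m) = -12*m^4*o - 12*m^4 - 8*m^3*o^2 - 8*m^3*o + m^2*o^3 + m^2*o^2 + m*o^4 + m*o^3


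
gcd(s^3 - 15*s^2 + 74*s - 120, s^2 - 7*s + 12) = s - 4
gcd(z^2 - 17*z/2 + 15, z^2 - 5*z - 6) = z - 6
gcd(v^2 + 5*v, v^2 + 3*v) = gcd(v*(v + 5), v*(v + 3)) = v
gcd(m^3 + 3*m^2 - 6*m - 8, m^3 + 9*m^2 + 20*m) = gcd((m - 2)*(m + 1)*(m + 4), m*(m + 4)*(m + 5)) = m + 4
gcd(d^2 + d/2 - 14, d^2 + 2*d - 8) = d + 4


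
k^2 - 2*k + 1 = (k - 1)^2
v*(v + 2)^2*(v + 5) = v^4 + 9*v^3 + 24*v^2 + 20*v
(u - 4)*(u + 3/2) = u^2 - 5*u/2 - 6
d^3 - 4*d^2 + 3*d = d*(d - 3)*(d - 1)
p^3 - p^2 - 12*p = p*(p - 4)*(p + 3)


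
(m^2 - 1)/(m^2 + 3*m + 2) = (m - 1)/(m + 2)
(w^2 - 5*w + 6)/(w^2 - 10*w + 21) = (w - 2)/(w - 7)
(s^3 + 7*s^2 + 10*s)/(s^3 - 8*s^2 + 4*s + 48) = s*(s + 5)/(s^2 - 10*s + 24)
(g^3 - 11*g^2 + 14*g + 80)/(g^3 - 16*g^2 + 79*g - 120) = (g + 2)/(g - 3)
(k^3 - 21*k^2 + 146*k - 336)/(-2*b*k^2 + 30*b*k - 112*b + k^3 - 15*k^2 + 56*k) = (6 - k)/(2*b - k)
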